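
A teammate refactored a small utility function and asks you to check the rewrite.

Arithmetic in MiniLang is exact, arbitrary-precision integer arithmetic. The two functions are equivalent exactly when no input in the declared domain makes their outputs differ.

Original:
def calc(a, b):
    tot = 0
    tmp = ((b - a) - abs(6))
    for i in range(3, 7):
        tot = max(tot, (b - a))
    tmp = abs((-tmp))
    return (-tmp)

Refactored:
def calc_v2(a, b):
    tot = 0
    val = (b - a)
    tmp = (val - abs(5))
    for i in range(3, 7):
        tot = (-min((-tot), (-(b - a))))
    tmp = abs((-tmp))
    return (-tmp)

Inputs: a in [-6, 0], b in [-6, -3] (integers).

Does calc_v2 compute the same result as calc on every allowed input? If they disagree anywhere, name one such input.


Input a=-6, b=-6: -6 from calc versus -5 from calc_v2.
verdict: not equivalent; witness: a=-6, b=-6


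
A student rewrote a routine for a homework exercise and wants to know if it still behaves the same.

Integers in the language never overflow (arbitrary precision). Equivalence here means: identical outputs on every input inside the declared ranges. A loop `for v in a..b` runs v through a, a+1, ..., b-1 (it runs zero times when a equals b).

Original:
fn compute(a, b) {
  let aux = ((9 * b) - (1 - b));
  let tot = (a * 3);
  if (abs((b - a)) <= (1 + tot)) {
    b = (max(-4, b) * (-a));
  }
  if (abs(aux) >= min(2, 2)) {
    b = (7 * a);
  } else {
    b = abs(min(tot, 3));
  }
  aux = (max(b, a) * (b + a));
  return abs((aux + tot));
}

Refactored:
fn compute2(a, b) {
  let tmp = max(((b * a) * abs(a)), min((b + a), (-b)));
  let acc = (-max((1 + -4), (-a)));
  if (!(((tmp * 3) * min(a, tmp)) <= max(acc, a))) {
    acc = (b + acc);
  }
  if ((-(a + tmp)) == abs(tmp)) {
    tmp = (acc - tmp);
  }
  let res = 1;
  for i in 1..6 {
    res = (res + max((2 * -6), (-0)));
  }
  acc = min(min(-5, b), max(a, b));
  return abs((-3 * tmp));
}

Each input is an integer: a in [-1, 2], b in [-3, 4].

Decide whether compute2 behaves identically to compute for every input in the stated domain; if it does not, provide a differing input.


Input a=-1, b=-3: 5 from compute versus 9 from compute2.
verdict: not equivalent; witness: a=-1, b=-3


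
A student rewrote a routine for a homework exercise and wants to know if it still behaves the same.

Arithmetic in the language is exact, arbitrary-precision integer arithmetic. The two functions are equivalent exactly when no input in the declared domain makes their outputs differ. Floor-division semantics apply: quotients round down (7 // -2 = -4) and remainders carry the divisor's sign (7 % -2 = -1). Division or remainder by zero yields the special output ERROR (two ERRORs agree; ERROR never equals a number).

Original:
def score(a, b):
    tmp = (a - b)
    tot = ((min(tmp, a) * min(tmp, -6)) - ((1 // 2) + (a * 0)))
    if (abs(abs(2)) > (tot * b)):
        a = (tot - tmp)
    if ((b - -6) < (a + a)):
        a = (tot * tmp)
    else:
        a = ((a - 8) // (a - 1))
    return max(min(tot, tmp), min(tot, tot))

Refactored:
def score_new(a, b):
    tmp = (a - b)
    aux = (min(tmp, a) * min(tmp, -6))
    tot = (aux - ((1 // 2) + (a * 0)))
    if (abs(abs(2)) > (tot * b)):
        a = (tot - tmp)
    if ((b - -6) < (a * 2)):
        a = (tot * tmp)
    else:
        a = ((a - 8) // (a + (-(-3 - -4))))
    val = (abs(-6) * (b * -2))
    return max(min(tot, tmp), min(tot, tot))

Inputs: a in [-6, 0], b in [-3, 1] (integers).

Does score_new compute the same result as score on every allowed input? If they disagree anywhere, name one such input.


Although constant usage differs; also min/max/abs usage differs; also statement counts differ; also local variable names differ; also arithmetic usage differs, 35/35 inputs agree.
verdict: equivalent


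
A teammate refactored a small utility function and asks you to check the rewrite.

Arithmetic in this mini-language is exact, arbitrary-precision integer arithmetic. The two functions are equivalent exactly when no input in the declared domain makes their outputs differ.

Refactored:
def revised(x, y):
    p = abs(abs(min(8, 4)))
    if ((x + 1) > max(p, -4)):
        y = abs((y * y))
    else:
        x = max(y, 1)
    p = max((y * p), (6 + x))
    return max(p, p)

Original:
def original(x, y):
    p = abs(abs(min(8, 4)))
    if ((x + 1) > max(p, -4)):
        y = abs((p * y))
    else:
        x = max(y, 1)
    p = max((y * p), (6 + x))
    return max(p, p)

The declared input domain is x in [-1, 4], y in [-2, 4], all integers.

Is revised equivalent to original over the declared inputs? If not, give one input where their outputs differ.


Take x=4, y=-2.
original: p=4, then ((x + 1) > max(p, -4)) is true, then y=8, then p=32, then returns 32
revised: p=4, then ((x + 1) > max(p, -4)) is true, then y=4, then p=16, then returns 16
32 != 16, so the rewrite changes behavior.
verdict: not equivalent; witness: x=4, y=-2


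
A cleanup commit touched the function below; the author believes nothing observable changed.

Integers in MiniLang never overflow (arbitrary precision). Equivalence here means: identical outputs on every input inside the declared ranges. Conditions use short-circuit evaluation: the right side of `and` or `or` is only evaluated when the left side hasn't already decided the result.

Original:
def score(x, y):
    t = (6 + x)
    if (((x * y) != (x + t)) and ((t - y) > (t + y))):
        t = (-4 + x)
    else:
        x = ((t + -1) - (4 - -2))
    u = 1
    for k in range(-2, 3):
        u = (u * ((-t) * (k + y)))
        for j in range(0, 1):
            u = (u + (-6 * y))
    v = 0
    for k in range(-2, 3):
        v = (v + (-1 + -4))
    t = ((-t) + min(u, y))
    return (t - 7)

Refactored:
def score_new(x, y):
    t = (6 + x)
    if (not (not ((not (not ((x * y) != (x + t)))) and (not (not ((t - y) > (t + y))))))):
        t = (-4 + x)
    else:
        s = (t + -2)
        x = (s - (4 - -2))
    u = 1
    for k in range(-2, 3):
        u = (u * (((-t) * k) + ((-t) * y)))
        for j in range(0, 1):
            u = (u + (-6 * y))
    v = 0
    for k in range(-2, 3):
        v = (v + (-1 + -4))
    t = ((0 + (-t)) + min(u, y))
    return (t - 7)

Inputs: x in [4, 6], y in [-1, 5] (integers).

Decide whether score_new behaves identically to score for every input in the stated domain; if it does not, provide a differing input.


The edit looks behavioral (`-1` became `-2`), but over these ranges it never changes the outcome.
As a probe, take x=6, y=-1: score runs t=12, then (((x * y) != (x + t)) and ((t - y) > (t + y))) is true, then t=2, then u=1, then (k=-2), then u=6, then (j=0), then u=12, then (k=-1), then u=48, then (j=0), then u=54, then (k=0), then u=108, then (j=0), then u=114, then (k=1), then u=0, then (j=0), then u=6, then (k=2), then u=-12, then (j=0), then u=-6, then v=0, then (k=-2), then v=-5, then (k=-1), then v=-10, then (k=0), then v=-15, then (k=1), then v=-20, then (k=2), then v=-25, then t=-8, then returns -15; score_new runs t=12, then (not (not ((not (not ((x * y) != (x + t)))) and (not (not ((t - y) > (t + y))))))) is true, then t=2, then u=1, then (k=-2), then u=6, then (j=0), then u=12, then (k=-1), then u=48, then (j=0), then u=54, then (k=0), then u=108, then (j=0), then u=114, then (k=1), then u=0, then (j=0), then u=6, then (k=2), then u=-12, then (j=0), then u=-6, then v=0, then (k=-2), then v=-5, then (k=-1), then v=-10, then (k=0), then v=-15, then (k=1), then v=-20, then (k=2), then v=-25, then t=-8, then returns -15; both end at -15.
Sweeping the whole domain (21 inputs) finds no disagreement.
verdict: equivalent


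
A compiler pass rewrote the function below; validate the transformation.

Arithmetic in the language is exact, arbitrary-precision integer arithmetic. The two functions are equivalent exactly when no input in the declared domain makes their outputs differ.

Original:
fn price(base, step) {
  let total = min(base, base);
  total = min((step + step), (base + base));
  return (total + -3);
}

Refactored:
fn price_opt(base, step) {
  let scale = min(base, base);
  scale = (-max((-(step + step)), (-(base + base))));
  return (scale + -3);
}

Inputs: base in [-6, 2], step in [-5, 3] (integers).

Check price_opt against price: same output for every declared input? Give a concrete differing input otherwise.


Reading the diff, among the changes: min/max/abs usage differs; local variable names differ.
Tracing base=1, step=3: price: total := 1 | total := 2 | result -1 | price_opt: scale := 1 | scale := 2 | result -1 — matching result -1.
Checked all 81 inputs in the declared domain: the outputs agree on every one.
verdict: equivalent


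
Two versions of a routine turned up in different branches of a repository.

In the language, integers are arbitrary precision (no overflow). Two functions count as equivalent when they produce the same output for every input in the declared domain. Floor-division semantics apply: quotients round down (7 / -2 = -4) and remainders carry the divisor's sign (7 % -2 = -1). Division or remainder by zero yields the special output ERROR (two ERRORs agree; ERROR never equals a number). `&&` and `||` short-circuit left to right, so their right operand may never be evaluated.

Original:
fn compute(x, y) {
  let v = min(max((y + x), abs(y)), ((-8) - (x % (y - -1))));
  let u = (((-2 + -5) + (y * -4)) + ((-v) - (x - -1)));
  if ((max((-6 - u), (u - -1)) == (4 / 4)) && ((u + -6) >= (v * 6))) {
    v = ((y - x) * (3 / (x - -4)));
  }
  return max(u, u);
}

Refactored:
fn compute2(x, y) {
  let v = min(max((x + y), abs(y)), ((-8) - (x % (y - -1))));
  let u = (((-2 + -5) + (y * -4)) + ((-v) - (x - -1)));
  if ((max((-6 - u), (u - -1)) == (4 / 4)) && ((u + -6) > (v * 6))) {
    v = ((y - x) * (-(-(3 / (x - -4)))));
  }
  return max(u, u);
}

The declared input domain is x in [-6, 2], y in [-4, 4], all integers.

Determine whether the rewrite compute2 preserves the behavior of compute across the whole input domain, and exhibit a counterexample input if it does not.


Although `((u + -6) >= (v * 6))` became `((u + -6) > (v * 6))`, no input in the stated domain can expose it; all 81 inputs agree.
verdict: equivalent


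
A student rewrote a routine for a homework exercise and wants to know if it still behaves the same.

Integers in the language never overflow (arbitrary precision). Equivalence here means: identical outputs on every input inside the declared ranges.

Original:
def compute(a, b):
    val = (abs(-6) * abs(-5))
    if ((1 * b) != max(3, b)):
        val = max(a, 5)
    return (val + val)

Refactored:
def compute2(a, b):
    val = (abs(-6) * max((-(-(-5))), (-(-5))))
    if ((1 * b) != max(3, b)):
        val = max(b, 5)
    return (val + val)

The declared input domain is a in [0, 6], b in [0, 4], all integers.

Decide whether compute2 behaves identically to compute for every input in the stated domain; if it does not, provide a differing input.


There is a counterexample at a=6, b=0: 12 on one side, 10 on the other.
compute: val := 30 | ((1 * b) != max(3, b)): true | val := 6 | result 12
compute2: val := 30 | ((1 * b) != max(3, b)): true | val := 5 | result 10
verdict: not equivalent; witness: a=6, b=0


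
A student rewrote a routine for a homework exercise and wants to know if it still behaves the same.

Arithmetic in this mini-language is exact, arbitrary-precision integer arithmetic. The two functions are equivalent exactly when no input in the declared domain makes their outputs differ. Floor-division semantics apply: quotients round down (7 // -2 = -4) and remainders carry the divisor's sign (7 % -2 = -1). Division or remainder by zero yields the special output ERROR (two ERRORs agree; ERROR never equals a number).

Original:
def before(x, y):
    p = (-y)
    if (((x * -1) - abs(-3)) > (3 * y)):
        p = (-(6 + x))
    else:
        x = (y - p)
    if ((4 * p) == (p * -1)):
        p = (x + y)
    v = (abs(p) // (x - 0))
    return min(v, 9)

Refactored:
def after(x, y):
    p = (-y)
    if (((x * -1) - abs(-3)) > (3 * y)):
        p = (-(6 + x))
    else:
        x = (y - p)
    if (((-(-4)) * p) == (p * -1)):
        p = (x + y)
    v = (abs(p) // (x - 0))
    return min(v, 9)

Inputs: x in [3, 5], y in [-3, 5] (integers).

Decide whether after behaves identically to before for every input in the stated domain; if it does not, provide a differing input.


This is a faithful refactor — same computation, different form, but the computed results match everywhere.
One worked example (x=5, y=-1) — before: p = 1; (((x * -1) - abs(-3)) > (3 * y)) -> false; x = -2; ((4 * p) == (p * -1)) -> false; v = -1; return -1; after: p = 1; (((x * -1) - abs(-3)) > (3 * y)) -> false; x = -2; (((-(-4)) * p) == (p * -1)) -> false; v = -1; return -1; agreement on -1.
Every one of the 27 inputs gives matching results.
verdict: equivalent


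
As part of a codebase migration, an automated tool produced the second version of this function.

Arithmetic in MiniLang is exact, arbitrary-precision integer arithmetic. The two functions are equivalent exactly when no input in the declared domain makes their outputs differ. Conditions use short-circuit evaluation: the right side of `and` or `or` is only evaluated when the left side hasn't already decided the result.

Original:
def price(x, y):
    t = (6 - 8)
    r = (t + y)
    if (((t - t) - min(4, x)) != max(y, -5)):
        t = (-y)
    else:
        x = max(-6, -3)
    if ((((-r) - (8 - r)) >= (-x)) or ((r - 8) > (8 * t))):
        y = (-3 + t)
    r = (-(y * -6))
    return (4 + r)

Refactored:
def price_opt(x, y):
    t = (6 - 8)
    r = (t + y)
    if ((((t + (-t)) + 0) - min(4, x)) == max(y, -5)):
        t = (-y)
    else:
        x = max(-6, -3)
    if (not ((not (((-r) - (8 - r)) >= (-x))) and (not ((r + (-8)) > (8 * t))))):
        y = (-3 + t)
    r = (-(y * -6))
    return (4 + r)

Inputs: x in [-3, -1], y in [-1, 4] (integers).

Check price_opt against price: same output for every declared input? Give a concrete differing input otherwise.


Not equivalent: x=-3, y=-1 separates them (-2 vs -26).
price: t=-2, then r=-3, then (((t - t) - min(4, x)) != max(y, -5)) is true, then t=1, then ((((-r) - (8 - r)) >= (-x)) or ((r - 8) > (8 * t))) is false, then r=-6, then returns -2
price_opt: t=-2, then r=-3, then ((((t + (-t)) + 0) - min(4, x)) == max(y, -5)) is false, then x=-3, then (not ((not (((-r) - (8 - r)) >= (-x))) and (not ((r + (-8)) > (8 * t))))) is true, then y=-5, then r=-30, then returns -26
verdict: not equivalent; witness: x=-3, y=-1


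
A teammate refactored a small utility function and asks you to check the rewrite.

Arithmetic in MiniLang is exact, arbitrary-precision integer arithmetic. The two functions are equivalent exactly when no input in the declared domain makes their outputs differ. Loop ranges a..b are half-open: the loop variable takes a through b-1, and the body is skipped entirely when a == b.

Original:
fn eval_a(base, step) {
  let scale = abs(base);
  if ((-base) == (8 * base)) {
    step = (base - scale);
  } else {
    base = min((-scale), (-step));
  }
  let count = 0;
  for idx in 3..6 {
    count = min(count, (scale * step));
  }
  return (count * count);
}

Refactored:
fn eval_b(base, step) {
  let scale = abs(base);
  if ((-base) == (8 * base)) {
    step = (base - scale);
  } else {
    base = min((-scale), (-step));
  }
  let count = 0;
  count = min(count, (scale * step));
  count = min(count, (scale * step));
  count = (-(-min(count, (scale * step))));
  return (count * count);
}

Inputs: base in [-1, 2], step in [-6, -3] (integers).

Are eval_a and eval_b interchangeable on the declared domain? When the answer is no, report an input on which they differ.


Reading the diff, among the changes: min/max/abs usage differs, arithmetic usage differs, statement counts differ, local variable names differ, loop structure differs.
Spot check at base=1, step=-3 — eval_a: scale=1, then ((-base) == (8 * base)) is false, then base=-1, then count=0, then (idx=3), then count=-3, then (idx=4), then count=-3, then (idx=5), then count=-3, then returns 9. eval_b: scale=1, then ((-base) == (8 * base)) is false, then base=-1, then count=0, then count=-3, then count=-3, then count=-3, then returns 9. Both give 9.
An exhaustive pass over the 16 declared inputs shows identical outputs.
verdict: equivalent


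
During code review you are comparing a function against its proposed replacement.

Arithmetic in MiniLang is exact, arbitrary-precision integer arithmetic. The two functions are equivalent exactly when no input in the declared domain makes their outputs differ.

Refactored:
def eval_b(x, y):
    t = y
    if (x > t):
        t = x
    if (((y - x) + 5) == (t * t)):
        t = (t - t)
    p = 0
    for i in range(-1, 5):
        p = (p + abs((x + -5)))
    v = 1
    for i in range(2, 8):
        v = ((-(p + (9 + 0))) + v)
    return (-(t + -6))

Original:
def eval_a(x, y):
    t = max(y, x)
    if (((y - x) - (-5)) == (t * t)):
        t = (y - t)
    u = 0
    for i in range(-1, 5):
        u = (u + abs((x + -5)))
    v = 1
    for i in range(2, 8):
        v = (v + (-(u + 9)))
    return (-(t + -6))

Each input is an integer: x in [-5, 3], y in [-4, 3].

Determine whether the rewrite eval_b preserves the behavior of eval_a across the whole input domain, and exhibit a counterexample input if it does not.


There is a counterexample at x=-2, y=-3: 7 on one side, 6 on the other.
eval_a: t=-2, then (((y - x) - (-5)) == (t * t)) is true, then t=-1, then u=0, then (i=-1), then u=7, then (i=0), then u=14, then (i=1), then u=21, then (i=2), then u=28, then (i=3), then u=35, then (i=4), then u=42, then v=1, then (i=2), then v=-50, then (i=3), then v=-101, then (i=4), then v=-152, then (i=5), then v=-203, then (i=6), then v=-254, then (i=7), then v=-305, then returns 7
eval_b: t=-3, then (x > t) is true, then t=-2, then (((y - x) + 5) == (t * t)) is true, then t=0, then p=0, then (i=-1), then p=7, then (i=0), then p=14, then (i=1), then p=21, then (i=2), then p=28, then (i=3), then p=35, then (i=4), then p=42, then v=1, then (i=2), then v=-50, then (i=3), then v=-101, then (i=4), then v=-152, then (i=5), then v=-203, then (i=6), then v=-254, then (i=7), then v=-305, then returns 6
verdict: not equivalent; witness: x=-2, y=-3


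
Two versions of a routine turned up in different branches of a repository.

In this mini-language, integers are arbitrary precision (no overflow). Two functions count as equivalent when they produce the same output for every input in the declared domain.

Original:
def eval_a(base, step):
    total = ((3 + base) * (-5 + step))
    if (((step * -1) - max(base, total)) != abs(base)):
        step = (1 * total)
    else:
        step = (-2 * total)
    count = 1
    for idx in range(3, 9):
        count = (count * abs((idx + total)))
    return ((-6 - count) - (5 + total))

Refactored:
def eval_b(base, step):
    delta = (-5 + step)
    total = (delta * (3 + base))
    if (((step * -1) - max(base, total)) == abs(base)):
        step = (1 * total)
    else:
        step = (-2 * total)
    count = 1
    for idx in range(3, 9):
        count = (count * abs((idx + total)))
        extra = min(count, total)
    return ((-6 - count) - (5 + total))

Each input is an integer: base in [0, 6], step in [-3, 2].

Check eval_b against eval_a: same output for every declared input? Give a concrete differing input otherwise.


The one real change (`(((step * -1) - max(base, total)) != abs(base))` became `(((step * -1) - max(base, total)) == abs(base))`) has no effect anywhere in the declared ranges; all 42 inputs agree.
verdict: equivalent


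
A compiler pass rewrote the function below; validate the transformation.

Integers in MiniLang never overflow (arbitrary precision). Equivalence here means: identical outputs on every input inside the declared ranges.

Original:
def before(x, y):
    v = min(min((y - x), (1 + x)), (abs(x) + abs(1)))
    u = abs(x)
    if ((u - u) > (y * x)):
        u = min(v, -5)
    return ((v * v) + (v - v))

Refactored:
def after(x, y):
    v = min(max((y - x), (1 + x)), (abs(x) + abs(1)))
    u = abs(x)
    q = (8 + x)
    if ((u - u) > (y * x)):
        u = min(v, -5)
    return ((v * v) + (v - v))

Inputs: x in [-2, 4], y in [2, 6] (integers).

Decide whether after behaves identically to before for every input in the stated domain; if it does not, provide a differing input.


On input x=-2, y=2, before returns 1 while after returns 9.
verdict: not equivalent; witness: x=-2, y=2


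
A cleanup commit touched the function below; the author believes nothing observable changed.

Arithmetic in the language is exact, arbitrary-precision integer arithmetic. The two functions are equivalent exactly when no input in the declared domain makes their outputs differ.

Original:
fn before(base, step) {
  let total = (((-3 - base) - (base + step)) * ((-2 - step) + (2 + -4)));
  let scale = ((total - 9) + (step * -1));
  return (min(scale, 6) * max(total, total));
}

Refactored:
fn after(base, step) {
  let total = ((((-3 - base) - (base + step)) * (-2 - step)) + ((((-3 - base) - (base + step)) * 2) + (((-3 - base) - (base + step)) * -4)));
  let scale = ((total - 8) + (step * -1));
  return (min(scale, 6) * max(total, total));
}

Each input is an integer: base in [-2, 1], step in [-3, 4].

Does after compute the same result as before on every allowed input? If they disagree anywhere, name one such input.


These are not equivalent — on base=-2, step=-3 the outputs split (40 vs 36).
before: total=-4, then scale=-10, then returns 40
after: total=-4, then scale=-9, then returns 36
verdict: not equivalent; witness: base=-2, step=-3


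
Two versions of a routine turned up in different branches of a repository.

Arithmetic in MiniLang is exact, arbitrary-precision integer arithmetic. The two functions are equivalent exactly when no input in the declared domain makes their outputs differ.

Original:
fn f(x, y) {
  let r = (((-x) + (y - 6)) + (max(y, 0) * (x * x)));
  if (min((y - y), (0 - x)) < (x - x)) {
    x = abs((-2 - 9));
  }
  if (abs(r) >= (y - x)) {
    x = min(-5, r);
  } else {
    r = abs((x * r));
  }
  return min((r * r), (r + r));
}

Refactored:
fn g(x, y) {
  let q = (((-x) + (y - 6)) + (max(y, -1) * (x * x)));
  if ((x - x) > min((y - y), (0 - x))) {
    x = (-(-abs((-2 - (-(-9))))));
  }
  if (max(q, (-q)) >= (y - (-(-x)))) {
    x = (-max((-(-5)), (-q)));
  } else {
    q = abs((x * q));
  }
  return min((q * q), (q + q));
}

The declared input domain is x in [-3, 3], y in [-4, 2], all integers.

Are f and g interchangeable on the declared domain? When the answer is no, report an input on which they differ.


Run the pair on x=-3, y=-4.
f: r := -7 | (min((y - y), (0 - x)) < (x - x)): false | (abs(r) >= (y - x)): true | x := -7 | result -14
g: q := -16 | ((x - x) > min((y - y), (0 - x))): false | (max(q, (-q)) >= (y - (-(-x)))): true | x := -16 | result -32
-14 != -32, so the rewrite changes behavior.
verdict: not equivalent; witness: x=-3, y=-4


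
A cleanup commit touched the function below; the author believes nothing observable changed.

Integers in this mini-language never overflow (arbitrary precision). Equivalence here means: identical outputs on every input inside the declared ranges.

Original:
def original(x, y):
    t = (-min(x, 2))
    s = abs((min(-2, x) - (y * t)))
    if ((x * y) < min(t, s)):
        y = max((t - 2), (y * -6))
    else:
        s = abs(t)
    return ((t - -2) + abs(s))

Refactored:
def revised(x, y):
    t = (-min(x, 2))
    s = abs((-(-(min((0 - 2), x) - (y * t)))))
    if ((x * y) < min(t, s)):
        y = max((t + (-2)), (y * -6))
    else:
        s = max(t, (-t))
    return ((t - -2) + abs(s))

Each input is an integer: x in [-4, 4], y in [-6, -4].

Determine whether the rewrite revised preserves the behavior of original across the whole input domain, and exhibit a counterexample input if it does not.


This is a faithful refactor — min/max/abs usage differs, plus arithmetic usage differs, plus constant usage differs, but the computed results match everywhere.
As a probe, take x=1, y=-5: original runs t=-1, then s=7, then ((x * y) < min(t, s)) is true, then y=30, then returns 8; revised runs t=-1, then s=7, then ((x * y) < min(t, s)) is true, then y=30, then returns 8; both end at 8.
Checked all 27 inputs in the declared domain: the outputs agree on every one.
verdict: equivalent


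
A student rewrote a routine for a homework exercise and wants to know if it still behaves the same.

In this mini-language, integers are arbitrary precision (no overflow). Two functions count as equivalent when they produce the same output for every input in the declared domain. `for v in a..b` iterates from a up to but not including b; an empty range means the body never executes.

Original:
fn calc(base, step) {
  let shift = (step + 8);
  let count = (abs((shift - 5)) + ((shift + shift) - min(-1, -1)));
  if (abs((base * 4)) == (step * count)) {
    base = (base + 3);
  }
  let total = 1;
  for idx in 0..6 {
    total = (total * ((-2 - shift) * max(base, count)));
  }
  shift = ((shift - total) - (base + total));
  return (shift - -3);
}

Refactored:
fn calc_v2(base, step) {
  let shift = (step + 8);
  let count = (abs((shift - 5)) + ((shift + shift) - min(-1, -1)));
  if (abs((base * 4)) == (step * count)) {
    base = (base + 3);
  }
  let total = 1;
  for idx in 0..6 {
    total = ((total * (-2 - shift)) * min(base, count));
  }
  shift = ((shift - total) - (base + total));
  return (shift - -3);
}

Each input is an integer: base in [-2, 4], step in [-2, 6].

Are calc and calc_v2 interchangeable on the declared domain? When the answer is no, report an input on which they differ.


At base=-2, step=-2: calc gives -3947645370357, calc_v2 gives -33554421.
verdict: not equivalent; witness: base=-2, step=-2


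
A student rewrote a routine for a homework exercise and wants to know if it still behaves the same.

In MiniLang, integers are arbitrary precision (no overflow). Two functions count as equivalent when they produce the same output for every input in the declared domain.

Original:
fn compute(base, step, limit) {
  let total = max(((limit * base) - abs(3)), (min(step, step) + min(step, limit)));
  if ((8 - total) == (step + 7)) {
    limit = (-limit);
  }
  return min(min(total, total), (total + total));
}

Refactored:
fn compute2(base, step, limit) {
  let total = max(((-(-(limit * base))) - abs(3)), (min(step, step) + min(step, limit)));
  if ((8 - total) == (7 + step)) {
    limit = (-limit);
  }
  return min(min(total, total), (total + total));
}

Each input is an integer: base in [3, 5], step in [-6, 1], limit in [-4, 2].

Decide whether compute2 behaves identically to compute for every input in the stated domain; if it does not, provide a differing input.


Although same computation, different form, 168/168 inputs agree.
verdict: equivalent


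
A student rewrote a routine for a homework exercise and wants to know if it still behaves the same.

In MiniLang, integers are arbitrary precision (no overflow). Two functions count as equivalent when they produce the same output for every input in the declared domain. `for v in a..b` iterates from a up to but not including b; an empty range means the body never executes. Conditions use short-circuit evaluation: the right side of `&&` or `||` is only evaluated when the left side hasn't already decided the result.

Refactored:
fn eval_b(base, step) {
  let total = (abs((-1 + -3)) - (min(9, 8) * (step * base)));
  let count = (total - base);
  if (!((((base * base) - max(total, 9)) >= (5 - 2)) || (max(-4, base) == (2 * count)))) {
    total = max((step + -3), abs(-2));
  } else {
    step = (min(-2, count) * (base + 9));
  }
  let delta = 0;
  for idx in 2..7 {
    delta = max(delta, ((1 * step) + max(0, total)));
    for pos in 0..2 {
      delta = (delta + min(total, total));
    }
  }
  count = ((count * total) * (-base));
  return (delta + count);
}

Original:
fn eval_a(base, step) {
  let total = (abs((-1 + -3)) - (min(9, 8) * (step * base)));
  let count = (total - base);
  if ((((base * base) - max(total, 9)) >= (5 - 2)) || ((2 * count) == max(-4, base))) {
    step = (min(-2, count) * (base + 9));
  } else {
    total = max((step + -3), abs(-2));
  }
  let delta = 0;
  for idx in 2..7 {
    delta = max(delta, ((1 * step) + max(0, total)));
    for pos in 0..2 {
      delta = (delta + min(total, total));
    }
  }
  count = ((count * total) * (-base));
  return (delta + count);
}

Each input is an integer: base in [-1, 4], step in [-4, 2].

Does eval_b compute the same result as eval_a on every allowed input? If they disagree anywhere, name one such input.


Reading the diff, among the changes: boolean connective usage differs.
Spot check at base=4, step=-2 — eval_a: total = 68; count = 64; ((((base * base) - max(total, 9)) >= (5 - 2)) || ((2 * count) == max(-4, base))) -> false; total = 2; delta = 0; [idx=2]; delta = 0; [pos=0]; delta = 2; [pos=1]; delta = 4; [idx=3]; delta = 4; [pos=0]; delta = 6; [pos=1]; delta = 8; [idx=4]; delta = 8; [pos=0]; delta = 10; [pos=1]; delta = 12; [idx=5]; delta = 12; [pos=0]; delta = 14; [pos=1]; delta = 16; [idx=6]; delta = 16; [pos=0]; delta = 18; [pos=1]; delta = 20; count = -512; return -492. eval_b: total = 68; count = 64; (!((((base * base) - max(total, 9)) >= (5 - 2)) || (max(-4, base) == (2 * count)))) -> true; total = 2; delta = 0; [idx=2]; delta = 0; [pos=0]; delta = 2; [pos=1]; delta = 4; [idx=3]; delta = 4; [pos=0]; delta = 6; [pos=1]; delta = 8; [idx=4]; delta = 8; [pos=0]; delta = 10; [pos=1]; delta = 12; [idx=5]; delta = 12; [pos=0]; delta = 14; [pos=1]; delta = 16; [idx=6]; delta = 16; [pos=0]; delta = 18; [pos=1]; delta = 20; count = -512; return -492. Both give -492.
Sweeping the whole domain (42 inputs) finds no disagreement.
verdict: equivalent


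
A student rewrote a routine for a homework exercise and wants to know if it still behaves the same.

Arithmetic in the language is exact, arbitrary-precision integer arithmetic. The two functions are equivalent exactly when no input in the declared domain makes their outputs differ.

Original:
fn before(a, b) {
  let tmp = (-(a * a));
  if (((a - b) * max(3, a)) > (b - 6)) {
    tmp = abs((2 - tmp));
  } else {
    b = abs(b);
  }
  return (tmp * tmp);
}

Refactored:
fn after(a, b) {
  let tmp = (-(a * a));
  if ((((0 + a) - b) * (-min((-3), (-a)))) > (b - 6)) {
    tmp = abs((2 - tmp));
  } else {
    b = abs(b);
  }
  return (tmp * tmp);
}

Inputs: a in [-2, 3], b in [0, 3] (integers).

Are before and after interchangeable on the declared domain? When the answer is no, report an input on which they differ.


Differences: min/max/abs usage differs; and constant usage differs; and arithmetic usage differs — yet all 24 inputs agree.
verdict: equivalent


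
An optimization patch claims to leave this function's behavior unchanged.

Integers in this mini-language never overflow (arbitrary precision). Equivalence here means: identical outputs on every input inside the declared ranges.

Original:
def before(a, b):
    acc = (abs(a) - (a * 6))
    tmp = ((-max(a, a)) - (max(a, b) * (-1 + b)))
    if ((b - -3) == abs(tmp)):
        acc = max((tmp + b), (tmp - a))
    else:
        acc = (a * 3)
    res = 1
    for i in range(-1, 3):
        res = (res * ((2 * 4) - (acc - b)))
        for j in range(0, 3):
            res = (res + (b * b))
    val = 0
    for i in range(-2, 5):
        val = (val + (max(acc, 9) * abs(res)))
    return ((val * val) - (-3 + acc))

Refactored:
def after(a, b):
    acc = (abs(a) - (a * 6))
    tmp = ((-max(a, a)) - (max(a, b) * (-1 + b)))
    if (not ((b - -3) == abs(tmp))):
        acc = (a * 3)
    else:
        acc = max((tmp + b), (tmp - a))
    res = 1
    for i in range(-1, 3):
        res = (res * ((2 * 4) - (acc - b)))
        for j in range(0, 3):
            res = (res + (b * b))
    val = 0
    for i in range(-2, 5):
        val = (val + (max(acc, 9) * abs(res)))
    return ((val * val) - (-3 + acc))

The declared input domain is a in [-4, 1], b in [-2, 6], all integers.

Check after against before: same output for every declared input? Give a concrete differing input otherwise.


The two are interchangeable: boolean connective usage differs, and every declared input agrees.
Tracing a=-4, b=3: before: acc=28, then tmp=-2, then ((b - -3) == abs(tmp)) is false, then acc=-12, then res=1, then (i=-1), then res=23, then (j=0), then res=32, then (j=1), then res=41, then (j=2), then res=50, then (i=0), then res=1150, then (j=0), then res=1159, then (j=1), then res=1168, then (j=2), then res=1177, then (i=1), then res=27071, then (j=0), then res=27080, then (j=1), then res=27089, then (j=2), then res=27098, then (i=2), then res=623254, then (j=0), then res=623263, then (j=1), then res=623272, then (j=2), then res=623281, then val=0, then (i=-2), then val=5609529, then (i=-1), then val=11219058, then (i=0), then val=16828587, then (i=1), then val=22438116, then (i=2), then val=28047645, then (i=3), then val=33657174, then (i=4), then val=39266703, then returns 1541873964490224 | after: acc=28, then tmp=-2, then (not ((b - -3) == abs(tmp))) is true, then acc=-12, then res=1, then (i=-1), then res=23, then (j=0), then res=32, then (j=1), then res=41, then (j=2), then res=50, then (i=0), then res=1150, then (j=0), then res=1159, then (j=1), then res=1168, then (j=2), then res=1177, then (i=1), then res=27071, then (j=0), then res=27080, then (j=1), then res=27089, then (j=2), then res=27098, then (i=2), then res=623254, then (j=0), then res=623263, then (j=1), then res=623272, then (j=2), then res=623281, then val=0, then (i=-2), then val=5609529, then (i=-1), then val=11219058, then (i=0), then val=16828587, then (i=1), then val=22438116, then (i=2), then val=28047645, then (i=3), then val=33657174, then (i=4), then val=39266703, then returns 1541873964490224 — matching result 1541873964490224.
Across all 54 domain points the two functions coincide.
verdict: equivalent


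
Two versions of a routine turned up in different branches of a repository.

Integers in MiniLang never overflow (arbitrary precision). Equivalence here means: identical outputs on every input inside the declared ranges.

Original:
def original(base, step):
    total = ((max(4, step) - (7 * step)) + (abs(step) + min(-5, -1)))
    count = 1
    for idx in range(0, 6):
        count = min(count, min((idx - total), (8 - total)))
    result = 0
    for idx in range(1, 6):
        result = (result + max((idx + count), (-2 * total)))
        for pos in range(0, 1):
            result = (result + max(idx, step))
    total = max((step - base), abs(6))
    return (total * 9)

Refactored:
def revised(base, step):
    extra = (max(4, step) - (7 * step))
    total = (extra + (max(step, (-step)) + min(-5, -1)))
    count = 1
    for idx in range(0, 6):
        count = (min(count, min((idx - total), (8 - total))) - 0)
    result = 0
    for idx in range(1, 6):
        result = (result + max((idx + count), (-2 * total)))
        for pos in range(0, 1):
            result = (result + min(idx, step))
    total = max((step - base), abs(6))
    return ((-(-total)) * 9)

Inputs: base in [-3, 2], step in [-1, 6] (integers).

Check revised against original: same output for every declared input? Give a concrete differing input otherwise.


The suspicious edit (`max(idx, step)` became `min(idx, step)`) never changes the result for any input inside the declared domain.
As a probe, take base=2, step=-1: original runs total=7, then count=1, then (idx=0), then count=-7, then (idx=1), then count=-7, then (idx=2), then count=-7, then (idx=3), then count=-7, then (idx=4), then count=-7, then (idx=5), then count=-7, then result=0, then (idx=1), then result=-6, then (pos=0), then result=-5, then (idx=2), then result=-10, then (pos=0), then result=-8, then (idx=3), then result=-12, then (pos=0), then result=-9, then (idx=4), then result=-12, then (pos=0), then result=-8, then (idx=5), then result=-10, then (pos=0), then result=-5, then total=6, then returns 54; revised runs extra=11, then total=7, then count=1, then (idx=0), then count=-7, then (idx=1), then count=-7, then (idx=2), then count=-7, then (idx=3), then count=-7, then (idx=4), then count=-7, then (idx=5), then count=-7, then result=0, then (idx=1), then result=-6, then (pos=0), then result=-7, then (idx=2), then result=-12, then (pos=0), then result=-13, then (idx=3), then result=-17, then (pos=0), then result=-18, then (idx=4), then result=-21, then (pos=0), then result=-22, then (idx=5), then result=-24, then (pos=0), then result=-25, then total=6, then returns 54; both end at 54.
Checked all 48 inputs in the declared domain: the outputs agree on every one.
verdict: equivalent


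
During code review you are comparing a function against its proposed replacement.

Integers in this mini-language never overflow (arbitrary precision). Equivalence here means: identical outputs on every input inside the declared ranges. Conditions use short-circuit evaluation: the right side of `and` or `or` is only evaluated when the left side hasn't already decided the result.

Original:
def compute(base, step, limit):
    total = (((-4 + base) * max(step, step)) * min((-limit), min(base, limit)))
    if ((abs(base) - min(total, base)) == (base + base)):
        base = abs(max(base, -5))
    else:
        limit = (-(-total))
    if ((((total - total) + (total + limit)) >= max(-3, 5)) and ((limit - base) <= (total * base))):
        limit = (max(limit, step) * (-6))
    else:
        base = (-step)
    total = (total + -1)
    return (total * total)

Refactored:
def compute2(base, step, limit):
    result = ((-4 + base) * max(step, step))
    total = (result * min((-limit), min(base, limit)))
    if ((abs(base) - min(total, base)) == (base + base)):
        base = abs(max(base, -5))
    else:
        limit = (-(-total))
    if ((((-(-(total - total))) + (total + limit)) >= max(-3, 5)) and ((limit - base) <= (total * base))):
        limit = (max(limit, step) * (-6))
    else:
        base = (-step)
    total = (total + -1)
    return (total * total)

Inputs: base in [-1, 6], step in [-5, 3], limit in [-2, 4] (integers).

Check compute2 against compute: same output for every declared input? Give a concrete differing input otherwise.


Equivalent — the differences include local variable names differ, plus statement counts differ, yet no declared input distinguishes the two.
Spot check at base=5, step=-3, limit=0 — compute: total = 0; ((abs(base) - min(total, base)) == (base + base)) -> false; limit = 0; ((((total - total) + (total + limit)) >= max(-3, 5)) and ((limit - base) <= (total * base))) -> false; base = 3; total = -1; return 1. compute2: result = -3; total = 0; ((abs(base) - min(total, base)) == (base + base)) -> false; limit = 0; ((((-(-(total - total))) + (total + limit)) >= max(-3, 5)) and ((limit - base) <= (total * base))) -> false; base = 3; total = -1; return 1. Both give 1.
Across all 504 domain points the two functions coincide.
verdict: equivalent


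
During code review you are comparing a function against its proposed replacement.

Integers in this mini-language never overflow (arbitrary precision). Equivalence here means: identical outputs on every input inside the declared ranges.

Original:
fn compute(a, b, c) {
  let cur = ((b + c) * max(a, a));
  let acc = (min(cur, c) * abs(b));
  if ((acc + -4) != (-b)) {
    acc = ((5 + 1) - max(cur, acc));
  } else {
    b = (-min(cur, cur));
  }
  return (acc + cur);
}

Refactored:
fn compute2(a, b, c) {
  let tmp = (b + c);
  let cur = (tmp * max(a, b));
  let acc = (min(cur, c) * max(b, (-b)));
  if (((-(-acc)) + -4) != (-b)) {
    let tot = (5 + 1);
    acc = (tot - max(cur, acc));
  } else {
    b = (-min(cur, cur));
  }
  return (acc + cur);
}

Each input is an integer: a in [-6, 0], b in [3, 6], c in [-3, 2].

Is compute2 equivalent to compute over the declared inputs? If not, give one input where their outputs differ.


Take a=-6, b=4, c=0.
compute: cur := -24 | acc := -96 | ((acc + -4) != (-b)): true | acc := 30 | result 6
compute2: tmp := 4 | cur := 16 | acc := 0 | (((-(-acc)) + -4) != (-b)): false | b := -16 | result 16
6 vs 16 — the two versions disagree here.
verdict: not equivalent; witness: a=-6, b=4, c=0


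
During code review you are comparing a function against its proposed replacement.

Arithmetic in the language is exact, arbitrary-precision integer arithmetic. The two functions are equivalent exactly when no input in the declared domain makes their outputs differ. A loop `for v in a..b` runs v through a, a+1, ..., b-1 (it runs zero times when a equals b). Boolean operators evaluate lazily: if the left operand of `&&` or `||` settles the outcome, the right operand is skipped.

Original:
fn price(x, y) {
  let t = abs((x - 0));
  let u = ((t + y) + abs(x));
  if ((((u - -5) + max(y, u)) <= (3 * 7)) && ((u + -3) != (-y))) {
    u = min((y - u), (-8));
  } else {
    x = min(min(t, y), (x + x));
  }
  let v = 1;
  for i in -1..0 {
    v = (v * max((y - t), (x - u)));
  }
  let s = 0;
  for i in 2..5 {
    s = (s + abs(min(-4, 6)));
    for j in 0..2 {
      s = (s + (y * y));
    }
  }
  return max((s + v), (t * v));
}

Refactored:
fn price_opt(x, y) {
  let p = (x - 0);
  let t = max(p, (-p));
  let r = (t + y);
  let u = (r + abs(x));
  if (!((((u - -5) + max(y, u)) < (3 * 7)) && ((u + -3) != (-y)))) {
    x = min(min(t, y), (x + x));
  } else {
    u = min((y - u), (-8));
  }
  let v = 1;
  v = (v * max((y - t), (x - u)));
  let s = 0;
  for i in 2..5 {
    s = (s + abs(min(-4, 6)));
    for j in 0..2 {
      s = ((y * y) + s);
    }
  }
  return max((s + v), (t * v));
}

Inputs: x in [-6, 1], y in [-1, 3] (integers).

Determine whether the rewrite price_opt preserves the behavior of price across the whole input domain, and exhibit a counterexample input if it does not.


There is a counterexample at x=-4, y=0: 16 on one side, 8 on the other.
price: t := 4 | u := 8 | ((((u - -5) + max(y, u)) <= (3 * 7)) && ((u + -3) != (-y))): true | u := -8 | v := 1 | iter i=-1: | v := 4 | s := 0 | iter i=2: | s := 4 | iter j=0: | s := 4 | iter j=1: | s := 4 | iter i=3: | s := 8 | iter j=0: | s := 8 | iter j=1: | s := 8 | iter i=4: | s := 12 | iter j=0: | s := 12 | iter j=1: | s := 12 | result 16
price_opt: p := -4 | t := 4 | r := 4 | u := 8 | (!((((u - -5) + max(y, u)) < (3 * 7)) && ((u + -3) != (-y)))): true | x := -8 | v := 1 | v := -4 | s := 0 | iter i=2: | s := 4 | iter j=0: | s := 4 | iter j=1: | s := 4 | iter i=3: | s := 8 | iter j=0: | s := 8 | iter j=1: | s := 8 | iter i=4: | s := 12 | iter j=0: | s := 12 | iter j=1: | s := 12 | result 8
verdict: not equivalent; witness: x=-4, y=0
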